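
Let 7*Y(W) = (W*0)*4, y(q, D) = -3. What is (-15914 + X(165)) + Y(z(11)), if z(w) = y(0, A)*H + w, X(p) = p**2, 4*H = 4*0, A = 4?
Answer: 11311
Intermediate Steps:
H = 0 (H = (4*0)/4 = (1/4)*0 = 0)
z(w) = w (z(w) = -3*0 + w = 0 + w = w)
Y(W) = 0 (Y(W) = ((W*0)*4)/7 = (0*4)/7 = (1/7)*0 = 0)
(-15914 + X(165)) + Y(z(11)) = (-15914 + 165**2) + 0 = (-15914 + 27225) + 0 = 11311 + 0 = 11311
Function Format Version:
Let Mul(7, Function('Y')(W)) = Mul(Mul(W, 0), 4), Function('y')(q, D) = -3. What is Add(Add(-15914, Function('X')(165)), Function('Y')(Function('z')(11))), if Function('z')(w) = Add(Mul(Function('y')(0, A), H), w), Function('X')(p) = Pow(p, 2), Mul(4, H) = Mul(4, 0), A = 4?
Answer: 11311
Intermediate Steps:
H = 0 (H = Mul(Rational(1, 4), Mul(4, 0)) = Mul(Rational(1, 4), 0) = 0)
Function('z')(w) = w (Function('z')(w) = Add(Mul(-3, 0), w) = Add(0, w) = w)
Function('Y')(W) = 0 (Function('Y')(W) = Mul(Rational(1, 7), Mul(Mul(W, 0), 4)) = Mul(Rational(1, 7), Mul(0, 4)) = Mul(Rational(1, 7), 0) = 0)
Add(Add(-15914, Function('X')(165)), Function('Y')(Function('z')(11))) = Add(Add(-15914, Pow(165, 2)), 0) = Add(Add(-15914, 27225), 0) = Add(11311, 0) = 11311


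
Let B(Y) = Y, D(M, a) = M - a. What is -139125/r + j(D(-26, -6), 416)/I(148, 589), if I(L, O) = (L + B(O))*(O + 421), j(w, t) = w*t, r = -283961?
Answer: 10119792073/21137204957 ≈ 0.47877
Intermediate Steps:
j(w, t) = t*w
I(L, O) = (421 + O)*(L + O) (I(L, O) = (L + O)*(O + 421) = (L + O)*(421 + O) = (421 + O)*(L + O))
-139125/r + j(D(-26, -6), 416)/I(148, 589) = -139125/(-283961) + (416*(-26 - 1*(-6)))/(589² + 421*148 + 421*589 + 148*589) = -139125*(-1/283961) + (416*(-26 + 6))/(346921 + 62308 + 247969 + 87172) = 139125/283961 + (416*(-20))/744370 = 139125/283961 - 8320*1/744370 = 139125/283961 - 832/74437 = 10119792073/21137204957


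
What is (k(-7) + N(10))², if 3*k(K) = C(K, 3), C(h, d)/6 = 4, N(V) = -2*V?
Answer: 144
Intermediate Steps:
C(h, d) = 24 (C(h, d) = 6*4 = 24)
k(K) = 8 (k(K) = (⅓)*24 = 8)
(k(-7) + N(10))² = (8 - 2*10)² = (8 - 20)² = (-12)² = 144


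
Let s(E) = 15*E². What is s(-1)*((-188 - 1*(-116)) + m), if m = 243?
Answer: 2565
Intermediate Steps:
s(-1)*((-188 - 1*(-116)) + m) = (15*(-1)²)*((-188 - 1*(-116)) + 243) = (15*1)*((-188 + 116) + 243) = 15*(-72 + 243) = 15*171 = 2565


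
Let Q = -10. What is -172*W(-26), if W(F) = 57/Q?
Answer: 4902/5 ≈ 980.40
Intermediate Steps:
W(F) = -57/10 (W(F) = 57/(-10) = 57*(-1/10) = -57/10)
-172*W(-26) = -172*(-57/10) = 4902/5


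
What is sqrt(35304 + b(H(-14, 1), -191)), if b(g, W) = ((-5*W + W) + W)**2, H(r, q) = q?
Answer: sqrt(363633) ≈ 603.02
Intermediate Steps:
b(g, W) = 9*W**2 (b(g, W) = (-4*W + W)**2 = (-3*W)**2 = 9*W**2)
sqrt(35304 + b(H(-14, 1), -191)) = sqrt(35304 + 9*(-191)**2) = sqrt(35304 + 9*36481) = sqrt(35304 + 328329) = sqrt(363633)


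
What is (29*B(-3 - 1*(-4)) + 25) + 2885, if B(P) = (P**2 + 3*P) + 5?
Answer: 3171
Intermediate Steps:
B(P) = 5 + P**2 + 3*P
(29*B(-3 - 1*(-4)) + 25) + 2885 = (29*(5 + (-3 - 1*(-4))**2 + 3*(-3 - 1*(-4))) + 25) + 2885 = (29*(5 + (-3 + 4)**2 + 3*(-3 + 4)) + 25) + 2885 = (29*(5 + 1**2 + 3*1) + 25) + 2885 = (29*(5 + 1 + 3) + 25) + 2885 = (29*9 + 25) + 2885 = (261 + 25) + 2885 = 286 + 2885 = 3171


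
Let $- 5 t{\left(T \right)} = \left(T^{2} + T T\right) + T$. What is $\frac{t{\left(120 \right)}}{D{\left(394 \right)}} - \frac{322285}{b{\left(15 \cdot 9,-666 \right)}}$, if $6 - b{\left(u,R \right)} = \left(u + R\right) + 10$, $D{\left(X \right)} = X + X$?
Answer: $- \frac{64252187}{103819} \approx -618.89$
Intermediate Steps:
$D{\left(X \right)} = 2 X$
$b{\left(u,R \right)} = -4 - R - u$ ($b{\left(u,R \right)} = 6 - \left(\left(u + R\right) + 10\right) = 6 - \left(\left(R + u\right) + 10\right) = 6 - \left(10 + R + u\right) = -4 - R - u$)
$t{\left(T \right)} = - \frac{2 T^{2}}{5} - \frac{T}{5}$ ($t{\left(T \right)} = - \frac{\left(T^{2} + T T\right) + T}{5} = - \frac{\left(T^{2} + T^{2}\right) + T}{5} = - \frac{2 T^{2} + T}{5} = - \frac{T + 2 T^{2}}{5} = - \frac{2 T^{2}}{5} - \frac{T}{5}$)
$\frac{t{\left(120 \right)}}{D{\left(394 \right)}} - \frac{322285}{b{\left(15 \cdot 9,-666 \right)}} = \frac{\left(- \frac{1}{5}\right) 120 \left(1 + 2 \cdot 120\right)}{2 \cdot 394} - \frac{322285}{-4 - -666 - 15 \cdot 9} = \frac{\left(- \frac{1}{5}\right) 120 \left(1 + 240\right)}{788} - \frac{322285}{-4 + 666 - 135} = \left(- \frac{1}{5}\right) 120 \cdot 241 \cdot \frac{1}{788} - \frac{322285}{-4 + 666 - 135} = \left(-5784\right) \frac{1}{788} - \frac{322285}{527} = - \frac{1446}{197} - \frac{322285}{527} = - \frac{64252187}{103819}$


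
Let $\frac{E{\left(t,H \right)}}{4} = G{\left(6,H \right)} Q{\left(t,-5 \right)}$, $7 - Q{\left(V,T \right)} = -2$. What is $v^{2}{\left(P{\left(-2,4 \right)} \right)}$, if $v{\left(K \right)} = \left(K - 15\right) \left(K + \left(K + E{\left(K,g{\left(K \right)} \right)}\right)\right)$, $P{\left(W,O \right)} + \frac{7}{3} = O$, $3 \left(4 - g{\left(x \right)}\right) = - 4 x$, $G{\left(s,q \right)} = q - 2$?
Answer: $\frac{347449600}{81} \approx 4.2895 \cdot 10^{6}$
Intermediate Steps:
$Q{\left(V,T \right)} = 9$ ($Q{\left(V,T \right)} = 7 - -2 = 7 + 2 = 9$)
$G{\left(s,q \right)} = -2 + q$ ($G{\left(s,q \right)} = q - 2 = -2 + q$)
$g{\left(x \right)} = 4 + \frac{4 x}{3}$ ($g{\left(x \right)} = 4 - \frac{\left(-4\right) x}{3} = 4 + \frac{4 x}{3}$)
$P{\left(W,O \right)} = - \frac{7}{3} + O$
$E{\left(t,H \right)} = -72 + 36 H$ ($E{\left(t,H \right)} = 4 \left(-2 + H\right) 9 = 4 \left(-18 + 9 H\right) = -72 + 36 H$)
$v{\left(K \right)} = \left(-15 + K\right) \left(72 + 50 K\right)$ ($v{\left(K \right)} = \left(K - 15\right) \left(K + \left(K + \left(-72 + 36 \left(4 + \frac{4 K}{3}\right)\right)\right)\right) = \left(-15 + K\right) \left(K + \left(K + \left(-72 + \left(144 + 48 K\right)\right)\right)\right) = \left(-15 + K\right) \left(K + \left(K + \left(72 + 48 K\right)\right)\right) = \left(-15 + K\right) \left(K + \left(72 + 49 K\right)\right) = \left(-15 + K\right) \left(72 + 50 K\right)$)
$v^{2}{\left(P{\left(-2,4 \right)} \right)} = \left(-1080 - 678 \left(- \frac{7}{3} + 4\right) + 50 \left(- \frac{7}{3} + 4\right)^{2}\right)^{2} = \left(-1080 - 1130 + 50 \left(\frac{5}{3}\right)^{2}\right)^{2} = \left(-1080 - 1130 + 50 \cdot \frac{25}{9}\right)^{2} = \left(-1080 - 1130 + \frac{1250}{9}\right)^{2} = \left(- \frac{18640}{9}\right)^{2} = \frac{347449600}{81}$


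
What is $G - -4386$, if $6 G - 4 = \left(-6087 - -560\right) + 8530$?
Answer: $\frac{29323}{6} \approx 4887.2$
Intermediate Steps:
$G = \frac{3007}{6}$ ($G = \frac{2}{3} + \frac{\left(-6087 - -560\right) + 8530}{6} = \frac{2}{3} + \frac{\left(-6087 + \left(-4665 + 5225\right)\right) + 8530}{6} = \frac{2}{3} + \frac{\left(-6087 + 560\right) + 8530}{6} = \frac{2}{3} + \frac{-5527 + 8530}{6} = \frac{2}{3} + \frac{1}{6} \cdot 3003 = \frac{2}{3} + \frac{1001}{2} = \frac{3007}{6} \approx 501.17$)
$G - -4386 = \frac{3007}{6} - -4386 = \frac{3007}{6} + 4386 = \frac{29323}{6}$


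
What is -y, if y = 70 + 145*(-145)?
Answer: 20955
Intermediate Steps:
y = -20955 (y = 70 - 21025 = -20955)
-y = -1*(-20955) = 20955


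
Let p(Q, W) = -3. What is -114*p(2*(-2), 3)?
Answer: 342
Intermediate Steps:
-114*p(2*(-2), 3) = -114*(-3) = 342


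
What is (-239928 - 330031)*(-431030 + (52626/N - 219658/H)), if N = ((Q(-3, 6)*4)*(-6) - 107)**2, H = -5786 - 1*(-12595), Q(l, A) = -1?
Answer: 11524323469922697122/46907201 ≈ 2.4568e+11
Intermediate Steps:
H = 6809 (H = -5786 + 12595 = 6809)
N = 6889 (N = (-1*4*(-6) - 107)**2 = (-4*(-6) - 107)**2 = (24 - 107)**2 = (-83)**2 = 6889)
(-239928 - 330031)*(-431030 + (52626/N - 219658/H)) = (-239928 - 330031)*(-431030 + (52626/6889 - 219658/6809)) = -569959*(-431030 + (52626*(1/6889) - 219658*1/6809)) = -569959*(-431030 + (52626/6889 - 219658/6809)) = -569959*(-431030 - 1154893528/46907201) = -569959*(-20219565740558/46907201) = 11524323469922697122/46907201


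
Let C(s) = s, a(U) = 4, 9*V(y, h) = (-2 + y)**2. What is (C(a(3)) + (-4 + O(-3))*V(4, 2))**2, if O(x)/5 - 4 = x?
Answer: 1600/81 ≈ 19.753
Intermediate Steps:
V(y, h) = (-2 + y)**2/9
O(x) = 20 + 5*x
(C(a(3)) + (-4 + O(-3))*V(4, 2))**2 = (4 + (-4 + (20 + 5*(-3)))*((-2 + 4)**2/9))**2 = (4 + (-4 + (20 - 15))*((1/9)*2**2))**2 = (4 + (-4 + 5)*((1/9)*4))**2 = (4 + 1*(4/9))**2 = (4 + 4/9)**2 = (40/9)**2 = 1600/81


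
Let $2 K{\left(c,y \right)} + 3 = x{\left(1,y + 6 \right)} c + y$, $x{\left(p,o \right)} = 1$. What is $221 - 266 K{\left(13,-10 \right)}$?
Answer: $221$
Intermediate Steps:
$K{\left(c,y \right)} = - \frac{3}{2} + \frac{c}{2} + \frac{y}{2}$ ($K{\left(c,y \right)} = - \frac{3}{2} + \frac{1 c + y}{2} = - \frac{3}{2} + \frac{c + y}{2} = - \frac{3}{2} + \left(\frac{c}{2} + \frac{y}{2}\right) = - \frac{3}{2} + \frac{c}{2} + \frac{y}{2}$)
$221 - 266 K{\left(13,-10 \right)} = 221 - 266 \left(- \frac{3}{2} + \frac{1}{2} \cdot 13 + \frac{1}{2} \left(-10\right)\right) = 221 - 266 \left(- \frac{3}{2} + \frac{13}{2} - 5\right) = 221 - 0 = 221 + 0 = 221$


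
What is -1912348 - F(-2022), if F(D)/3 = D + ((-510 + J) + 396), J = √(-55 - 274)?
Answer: -1905940 - 3*I*√329 ≈ -1.9059e+6 - 54.415*I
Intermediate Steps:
J = I*√329 (J = √(-329) = I*√329 ≈ 18.138*I)
F(D) = -342 + 3*D + 3*I*√329 (F(D) = 3*(D + ((-510 + I*√329) + 396)) = 3*(D + (-114 + I*√329)) = 3*(-114 + D + I*√329) = -342 + 3*D + 3*I*√329)
-1912348 - F(-2022) = -1912348 - (-342 + 3*(-2022) + 3*I*√329) = -1912348 - (-342 - 6066 + 3*I*√329) = -1912348 - (-6408 + 3*I*√329) = -1912348 + (6408 - 3*I*√329) = -1905940 - 3*I*√329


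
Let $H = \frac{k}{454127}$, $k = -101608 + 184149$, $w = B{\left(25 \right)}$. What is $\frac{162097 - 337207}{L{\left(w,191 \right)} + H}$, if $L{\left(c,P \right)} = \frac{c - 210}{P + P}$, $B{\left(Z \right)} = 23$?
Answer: $\frac{10125824122180}{17797029} \approx 5.6896 \cdot 10^{5}$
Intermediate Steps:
$w = 23$
$L{\left(c,P \right)} = \frac{-210 + c}{2 P}$
$k = 82541$
$H = \frac{82541}{454127} \approx 0.18176$
$\frac{162097 - 337207}{L{\left(w,191 \right)} + H} = \frac{162097 - 337207}{\frac{-210 + 23}{2 \cdot 191} + \frac{82541}{454127}} = - \frac{175110}{\frac{1}{2} \cdot \frac{1}{191} \left(-187\right) + \frac{82541}{454127}} = - \frac{175110}{- \frac{187}{382} + \frac{82541}{454127}} = - \frac{175110}{- \frac{53391087}{173476514}} = \left(-175110\right) \left(- \frac{173476514}{53391087}\right) = \frac{10125824122180}{17797029}$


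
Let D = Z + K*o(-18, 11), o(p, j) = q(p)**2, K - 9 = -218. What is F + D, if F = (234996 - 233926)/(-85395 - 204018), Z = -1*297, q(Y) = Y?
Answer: -19683847439/289413 ≈ -68013.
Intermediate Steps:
K = -209 (K = 9 - 218 = -209)
Z = -297
o(p, j) = p**2
F = -1070/289413 (F = 1070/(-289413) = 1070*(-1/289413) = -1070/289413 ≈ -0.0036971)
D = -68013 (D = -297 - 209*(-18)**2 = -297 - 209*324 = -297 - 67716 = -68013)
F + D = -1070/289413 - 68013 = -19683847439/289413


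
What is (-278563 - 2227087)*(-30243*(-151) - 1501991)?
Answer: -7679070566300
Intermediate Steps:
(-278563 - 2227087)*(-30243*(-151) - 1501991) = -2505650*(4566693 - 1501991) = -2505650*3064702 = -7679070566300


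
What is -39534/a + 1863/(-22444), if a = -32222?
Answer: 413635755/361595284 ≈ 1.1439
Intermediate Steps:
-39534/a + 1863/(-22444) = -39534/(-32222) + 1863/(-22444) = -39534*(-1/32222) + 1863*(-1/22444) = 19767/16111 - 1863/22444 = 413635755/361595284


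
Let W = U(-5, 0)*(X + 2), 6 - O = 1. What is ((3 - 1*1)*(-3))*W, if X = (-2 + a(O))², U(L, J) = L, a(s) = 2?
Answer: 60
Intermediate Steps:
O = 5 (O = 6 - 1*1 = 6 - 1 = 5)
X = 0 (X = (-2 + 2)² = 0² = 0)
W = -10 (W = -5*(0 + 2) = -5*2 = -10)
((3 - 1*1)*(-3))*W = ((3 - 1*1)*(-3))*(-10) = ((3 - 1)*(-3))*(-10) = (2*(-3))*(-10) = -6*(-10) = 60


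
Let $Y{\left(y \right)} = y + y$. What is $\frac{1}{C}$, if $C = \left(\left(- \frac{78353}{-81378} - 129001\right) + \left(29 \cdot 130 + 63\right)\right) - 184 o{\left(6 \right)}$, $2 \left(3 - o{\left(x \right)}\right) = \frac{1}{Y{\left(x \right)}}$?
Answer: $- \frac{7398}{930012719} \approx -7.9547 \cdot 10^{-6}$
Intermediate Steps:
$Y{\left(y \right)} = 2 y$
$o{\left(x \right)} = 3 - \frac{1}{4 x}$ ($o{\left(x \right)} = 3 - \frac{1}{2 \cdot 2 x} = 3 - \frac{\frac{1}{2} \frac{1}{x}}{2} = 3 - \frac{1}{4 x}$)
$C = - \frac{930012719}{7398}$ ($C = \left(\left(- \frac{78353}{-81378} - 129001\right) + \left(29 \cdot 130 + 63\right)\right) - 184 \left(3 - \frac{1}{4 \cdot 6}\right) = \left(\left(\left(-78353\right) \left(- \frac{1}{81378}\right) - 129001\right) + \left(3770 + 63\right)\right) - 184 \left(3 - \frac{1}{24}\right) = \left(\left(\frac{7123}{7398} - 129001\right) + 3833\right) - 184 \left(3 - \frac{1}{24}\right) = \left(- \frac{954342275}{7398} + 3833\right) - \frac{1633}{3} = - \frac{925985741}{7398} - \frac{1633}{3} = - \frac{930012719}{7398} \approx -1.2571 \cdot 10^{5}$)
$\frac{1}{C} = \frac{1}{- \frac{930012719}{7398}} = - \frac{7398}{930012719}$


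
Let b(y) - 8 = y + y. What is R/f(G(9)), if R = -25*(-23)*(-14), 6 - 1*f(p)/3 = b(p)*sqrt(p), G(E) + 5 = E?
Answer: 4025/39 ≈ 103.21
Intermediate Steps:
b(y) = 8 + 2*y (b(y) = 8 + (y + y) = 8 + 2*y)
G(E) = -5 + E
f(p) = 18 - 3*sqrt(p)*(8 + 2*p) (f(p) = 18 - 3*(8 + 2*p)*sqrt(p) = 18 - 3*sqrt(p)*(8 + 2*p))
R = -8050 (R = 575*(-14) = -8050)
R/f(G(9)) = -8050/(18 - 6*sqrt(-5 + 9)*(4 + (-5 + 9))) = -8050/(18 - 6*sqrt(4)*(4 + 4)) = -8050/(18 - 6*2*8) = -8050/(18 - 96) = -8050/(-78) = -8050*(-1/78) = 4025/39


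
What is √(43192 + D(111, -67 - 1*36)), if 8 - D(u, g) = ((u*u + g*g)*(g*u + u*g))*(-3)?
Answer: 6*I*√43691915 ≈ 39660.0*I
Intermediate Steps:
D(u, g) = 8 + 6*g*u*(g² + u²) (D(u, g) = 8 - (u*u + g*g)*(g*u + u*g)*(-3) = 8 - (u² + g²)*(g*u + g*u)*(-3) = 8 - (g² + u²)*(2*g*u)*(-3) = 8 - 2*g*u*(g² + u²)*(-3) = 8 - (-6)*g*u*(g² + u²) = 8 + 6*g*u*(g² + u²))
√(43192 + D(111, -67 - 1*36)) = √(43192 + (8 + 6*(-67 - 1*36)*111³ + 6*111*(-67 - 1*36)³)) = √(43192 + (8 + 6*(-67 - 36)*1367631 + 6*111*(-67 - 36)³)) = √(43192 + (8 + 6*(-103)*1367631 + 6*111*(-103)³)) = √(43192 + (8 - 845195958 + 6*111*(-1092727))) = √(43192 + (8 - 845195958 - 727756182)) = √(43192 - 1572952132) = √(-1572908940) = 6*I*√43691915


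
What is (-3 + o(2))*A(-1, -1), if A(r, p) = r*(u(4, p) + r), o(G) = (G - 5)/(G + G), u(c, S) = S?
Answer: -15/2 ≈ -7.5000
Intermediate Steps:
o(G) = (-5 + G)/(2*G) (o(G) = (-5 + G)/((2*G)) = (-5 + G)*(1/(2*G)) = (-5 + G)/(2*G))
A(r, p) = r*(p + r)
(-3 + o(2))*A(-1, -1) = (-3 + (1/2)*(-5 + 2)/2)*(-(-1 - 1)) = (-3 + (1/2)*(1/2)*(-3))*(-1*(-2)) = (-3 - 3/4)*2 = -15/4*2 = -15/2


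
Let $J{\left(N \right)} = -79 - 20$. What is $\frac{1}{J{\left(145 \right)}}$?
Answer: $- \frac{1}{99} \approx -0.010101$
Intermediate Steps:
$J{\left(N \right)} = -99$ ($J{\left(N \right)} = -79 - 20 = -99$)
$\frac{1}{J{\left(145 \right)}} = \frac{1}{-99} = - \frac{1}{99}$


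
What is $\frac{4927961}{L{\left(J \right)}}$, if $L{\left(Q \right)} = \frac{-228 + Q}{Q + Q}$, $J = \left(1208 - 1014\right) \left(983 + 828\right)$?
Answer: $\frac{1731360249974}{175553} \approx 9.8623 \cdot 10^{6}$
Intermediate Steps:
$J = 351334$ ($J = 194 \cdot 1811 = 351334$)
$L{\left(Q \right)} = \frac{-228 + Q}{2 Q}$
$\frac{4927961}{L{\left(J \right)}} = \frac{4927961}{\frac{1}{2} \cdot \frac{1}{351334} \left(-228 + 351334\right)} = \frac{4927961}{\frac{1}{2} \cdot \frac{1}{351334} \cdot 351106} = \frac{4927961}{\frac{175553}{351334}} = 4927961 \cdot \frac{351334}{175553} = \frac{1731360249974}{175553}$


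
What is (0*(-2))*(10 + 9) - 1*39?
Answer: -39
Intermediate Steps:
(0*(-2))*(10 + 9) - 1*39 = 0*19 - 39 = 0 - 39 = -39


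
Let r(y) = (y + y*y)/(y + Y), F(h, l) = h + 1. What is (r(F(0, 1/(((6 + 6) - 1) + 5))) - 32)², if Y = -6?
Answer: 26244/25 ≈ 1049.8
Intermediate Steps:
F(h, l) = 1 + h
r(y) = (y + y²)/(-6 + y) (r(y) = (y + y*y)/(y - 6) = (y + y²)/(-6 + y))
(r(F(0, 1/(((6 + 6) - 1) + 5))) - 32)² = ((1 + 0)*(1 + (1 + 0))/(-6 + (1 + 0)) - 32)² = (1*(1 + 1)/(-6 + 1) - 32)² = (1*2/(-5) - 32)² = (1*(-⅕)*2 - 32)² = (-⅖ - 32)² = (-162/5)² = 26244/25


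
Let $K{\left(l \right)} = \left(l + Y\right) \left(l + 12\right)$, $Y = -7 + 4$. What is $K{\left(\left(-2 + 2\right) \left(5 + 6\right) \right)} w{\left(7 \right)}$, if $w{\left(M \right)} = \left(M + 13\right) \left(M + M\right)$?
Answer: $-10080$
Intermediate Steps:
$Y = -3$
$w{\left(M \right)} = 2 M \left(13 + M\right)$ ($w{\left(M \right)} = \left(13 + M\right) 2 M = 2 M \left(13 + M\right)$)
$K{\left(l \right)} = \left(-3 + l\right) \left(12 + l\right)$ ($K{\left(l \right)} = \left(l - 3\right) \left(l + 12\right) = \left(-3 + l\right) \left(12 + l\right)$)
$K{\left(\left(-2 + 2\right) \left(5 + 6\right) \right)} w{\left(7 \right)} = \left(-36 + \left(\left(-2 + 2\right) \left(5 + 6\right)\right)^{2} + 9 \left(-2 + 2\right) \left(5 + 6\right)\right) 2 \cdot 7 \left(13 + 7\right) = \left(-36 + \left(0 \cdot 11\right)^{2} + 9 \cdot 0 \cdot 11\right) 2 \cdot 7 \cdot 20 = \left(-36 + 0^{2} + 9 \cdot 0\right) 280 = \left(-36 + 0 + 0\right) 280 = \left(-36\right) 280 = -10080$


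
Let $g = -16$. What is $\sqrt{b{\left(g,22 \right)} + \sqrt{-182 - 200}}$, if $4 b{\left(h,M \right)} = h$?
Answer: $\sqrt{-4 + i \sqrt{382}} \approx 2.824 + 3.4605 i$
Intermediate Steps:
$b{\left(h,M \right)} = \frac{h}{4}$
$\sqrt{b{\left(g,22 \right)} + \sqrt{-182 - 200}} = \sqrt{\frac{1}{4} \left(-16\right) + \sqrt{-182 - 200}} = \sqrt{-4 + \sqrt{-382}} = \sqrt{-4 + i \sqrt{382}}$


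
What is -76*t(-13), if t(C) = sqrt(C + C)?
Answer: -76*I*sqrt(26) ≈ -387.53*I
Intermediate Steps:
t(C) = sqrt(2)*sqrt(C) (t(C) = sqrt(2*C) = sqrt(2)*sqrt(C))
-76*t(-13) = -76*sqrt(2)*sqrt(-13) = -76*sqrt(2)*I*sqrt(13) = -76*I*sqrt(26)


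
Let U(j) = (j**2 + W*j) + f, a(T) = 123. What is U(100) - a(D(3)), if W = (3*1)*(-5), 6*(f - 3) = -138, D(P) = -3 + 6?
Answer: 8357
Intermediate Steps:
D(P) = 3
f = -20 (f = 3 + (1/6)*(-138) = 3 - 23 = -20)
W = -15 (W = 3*(-5) = -15)
U(j) = -20 + j**2 - 15*j (U(j) = (j**2 - 15*j) - 20 = -20 + j**2 - 15*j)
U(100) - a(D(3)) = (-20 + 100**2 - 15*100) - 1*123 = (-20 + 10000 - 1500) - 123 = 8480 - 123 = 8357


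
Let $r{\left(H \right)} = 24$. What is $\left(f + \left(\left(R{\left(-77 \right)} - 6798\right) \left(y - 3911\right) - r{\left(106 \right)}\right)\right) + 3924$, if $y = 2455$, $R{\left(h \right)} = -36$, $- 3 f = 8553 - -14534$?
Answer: $\frac{29839525}{3} \approx 9.9465 \cdot 10^{6}$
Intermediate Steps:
$f = - \frac{23087}{3}$ ($f = - \frac{8553 - -14534}{3} = - \frac{8553 + 14534}{3} = \left(- \frac{1}{3}\right) 23087 = - \frac{23087}{3} \approx -7695.7$)
$\left(f + \left(\left(R{\left(-77 \right)} - 6798\right) \left(y - 3911\right) - r{\left(106 \right)}\right)\right) + 3924 = \left(- \frac{23087}{3} - \left(24 - \left(-36 - 6798\right) \left(2455 - 3911\right)\right)\right) + 3924 = \left(- \frac{23087}{3} - -9950280\right) + 3924 = \left(- \frac{23087}{3} + \left(9950304 - 24\right)\right) + 3924 = \left(- \frac{23087}{3} + 9950280\right) + 3924 = \frac{29827753}{3} + 3924 = \frac{29839525}{3}$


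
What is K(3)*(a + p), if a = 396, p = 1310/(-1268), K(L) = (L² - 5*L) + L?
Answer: -751227/634 ≈ -1184.9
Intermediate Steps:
K(L) = L² - 4*L
p = -655/634 (p = 1310*(-1/1268) = -655/634 ≈ -1.0331)
K(3)*(a + p) = (3*(-4 + 3))*(396 - 655/634) = (3*(-1))*(250409/634) = -3*250409/634 = -751227/634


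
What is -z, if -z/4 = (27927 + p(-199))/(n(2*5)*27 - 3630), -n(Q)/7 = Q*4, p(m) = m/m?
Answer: -55856/5595 ≈ -9.9832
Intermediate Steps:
p(m) = 1
n(Q) = -28*Q (n(Q) = -7*Q*4 = -28*Q)
z = 55856/5595 (z = -4*(27927 + 1)/(-56*5*27 - 3630) = -111712/(-28*10*27 - 3630) = -111712/(-280*27 - 3630) = -111712/(-7560 - 3630) = -111712/(-11190) = -111712*(-1)/11190 = -4*(-13964/5595) = 55856/5595 ≈ 9.9832)
-z = -1*55856/5595 = -55856/5595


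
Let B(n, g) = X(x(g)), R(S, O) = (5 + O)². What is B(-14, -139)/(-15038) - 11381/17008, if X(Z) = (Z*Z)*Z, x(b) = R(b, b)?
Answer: -49232517331345003/127883152 ≈ -3.8498e+8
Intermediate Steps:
x(b) = (5 + b)²
X(Z) = Z³ (X(Z) = Z²*Z = Z³)
B(n, g) = (5 + g)⁶ (B(n, g) = ((5 + g)²)³ = (5 + g)⁶)
B(-14, -139)/(-15038) - 11381/17008 = (5 - 139)⁶/(-15038) - 11381/17008 = (-134)⁶*(-1/15038) - 11381*1/17008 = 5789336458816*(-1/15038) - 11381/17008 = -2894668229408/7519 - 11381/17008 = -49232517331345003/127883152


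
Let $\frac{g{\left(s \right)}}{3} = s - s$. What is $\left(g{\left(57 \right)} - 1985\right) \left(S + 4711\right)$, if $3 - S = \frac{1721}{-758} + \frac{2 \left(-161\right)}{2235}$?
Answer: $- \frac{3172117074407}{338826} \approx -9.3621 \cdot 10^{6}$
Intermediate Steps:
$g{\left(s \right)} = 0$ ($g{\left(s \right)} = 3 \left(s - s\right) = 3 \cdot 0 = 0$)
$S = \frac{9172901}{1694130}$ ($S = 3 - \left(\frac{1721}{-758} + \frac{2 \left(-161\right)}{2235}\right) = 3 - \left(1721 \left(- \frac{1}{758}\right) - \frac{322}{2235}\right) = 3 - \left(- \frac{1721}{758} - \frac{322}{2235}\right) = 3 - - \frac{4090511}{1694130} = 3 + \frac{4090511}{1694130} = \frac{9172901}{1694130} \approx 5.4145$)
$\left(g{\left(57 \right)} - 1985\right) \left(S + 4711\right) = \left(0 - 1985\right) \left(\frac{9172901}{1694130} + 4711\right) = \left(-1985\right) \frac{7990219331}{1694130} = - \frac{3172117074407}{338826}$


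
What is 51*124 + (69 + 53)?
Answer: 6446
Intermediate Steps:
51*124 + (69 + 53) = 6324 + 122 = 6446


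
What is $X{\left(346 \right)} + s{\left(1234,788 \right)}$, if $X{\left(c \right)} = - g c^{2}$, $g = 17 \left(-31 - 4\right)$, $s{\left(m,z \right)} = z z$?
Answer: $71851964$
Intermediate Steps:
$s{\left(m,z \right)} = z^{2}$
$g = -595$ ($g = 17 \left(-31 - 4\right) = 17 \left(-35\right) = -595$)
$X{\left(c \right)} = 595 c^{2}$ ($X{\left(c \right)} = \left(-1\right) \left(-595\right) c^{2} = 595 c^{2}$)
$X{\left(346 \right)} + s{\left(1234,788 \right)} = 595 \cdot 346^{2} + 788^{2} = 595 \cdot 119716 + 620944 = 71231020 + 620944 = 71851964$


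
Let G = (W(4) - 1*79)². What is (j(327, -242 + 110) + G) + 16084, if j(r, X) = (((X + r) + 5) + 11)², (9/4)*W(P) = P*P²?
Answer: 5116030/81 ≈ 63161.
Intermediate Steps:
W(P) = 4*P³/9 (W(P) = 4*(P*P²)/9 = 4*P³/9)
j(r, X) = (16 + X + r)² (j(r, X) = ((5 + X + r) + 11)² = (16 + X + r)²)
G = 207025/81 (G = ((4/9)*4³ - 1*79)² = ((4/9)*64 - 79)² = (256/9 - 79)² = (-455/9)² = 207025/81 ≈ 2555.9)
(j(327, -242 + 110) + G) + 16084 = ((16 + (-242 + 110) + 327)² + 207025/81) + 16084 = ((16 - 132 + 327)² + 207025/81) + 16084 = (211² + 207025/81) + 16084 = (44521 + 207025/81) + 16084 = 3813226/81 + 16084 = 5116030/81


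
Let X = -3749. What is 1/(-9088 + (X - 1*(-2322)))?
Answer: -1/10515 ≈ -9.5102e-5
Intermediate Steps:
1/(-9088 + (X - 1*(-2322))) = 1/(-9088 + (-3749 - 1*(-2322))) = 1/(-9088 + (-3749 + 2322)) = 1/(-9088 - 1427) = 1/(-10515) = -1/10515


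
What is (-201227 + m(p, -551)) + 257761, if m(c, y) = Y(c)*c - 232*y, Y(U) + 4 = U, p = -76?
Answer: 190446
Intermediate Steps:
Y(U) = -4 + U
m(c, y) = -232*y + c*(-4 + c) (m(c, y) = (-4 + c)*c - 232*y = c*(-4 + c) - 232*y = -232*y + c*(-4 + c))
(-201227 + m(p, -551)) + 257761 = (-201227 + (-232*(-551) - 76*(-4 - 76))) + 257761 = (-201227 + (127832 - 76*(-80))) + 257761 = (-201227 + (127832 + 6080)) + 257761 = (-201227 + 133912) + 257761 = -67315 + 257761 = 190446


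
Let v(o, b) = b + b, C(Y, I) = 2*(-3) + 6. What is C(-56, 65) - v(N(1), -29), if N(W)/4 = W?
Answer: 58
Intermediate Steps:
N(W) = 4*W
C(Y, I) = 0 (C(Y, I) = -6 + 6 = 0)
v(o, b) = 2*b
C(-56, 65) - v(N(1), -29) = 0 - 2*(-29) = 0 - 1*(-58) = 0 + 58 = 58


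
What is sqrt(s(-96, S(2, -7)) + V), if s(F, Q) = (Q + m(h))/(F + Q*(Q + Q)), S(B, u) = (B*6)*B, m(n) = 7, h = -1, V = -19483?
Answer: I*sqrt(1357885122)/264 ≈ 139.58*I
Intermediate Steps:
S(B, u) = 6*B**2 (S(B, u) = (6*B)*B = 6*B**2)
s(F, Q) = (7 + Q)/(F + 2*Q**2) (s(F, Q) = (Q + 7)/(F + Q*(Q + Q)) = (7 + Q)/(F + Q*(2*Q)) = (7 + Q)/(F + 2*Q**2))
sqrt(s(-96, S(2, -7)) + V) = sqrt((7 + 6*2**2)/(-96 + 2*(6*2**2)**2) - 19483) = sqrt((7 + 6*4)/(-96 + 2*(6*4)**2) - 19483) = sqrt((7 + 24)/(-96 + 2*24**2) - 19483) = sqrt(31/(-96 + 2*576) - 19483) = sqrt(31/(-96 + 1152) - 19483) = sqrt(31/1056 - 19483) = sqrt(-20574017/1056) = I*sqrt(1357885122)/264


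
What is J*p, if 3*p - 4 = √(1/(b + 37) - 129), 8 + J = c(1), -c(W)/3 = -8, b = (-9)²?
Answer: 64/3 + 8*I*√1796078/177 ≈ 21.333 + 60.573*I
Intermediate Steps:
b = 81
c(W) = 24 (c(W) = -3*(-8) = 24)
J = 16 (J = -8 + 24 = 16)
p = 4/3 + I*√1796078/354 (p = 4/3 + √(1/(81 + 37) - 129)/3 = 4/3 + √(1/118 - 129)/3 = 4/3 + √(-15221/118)/3 = 4/3 + (I*√1796078/118)/3 = 4/3 + I*√1796078/354 ≈ 1.3333 + 3.7858*I)
J*p = 16*(4/3 + I*√1796078/354) = 64/3 + 8*I*√1796078/177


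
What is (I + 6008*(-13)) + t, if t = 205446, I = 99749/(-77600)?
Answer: 9881639451/77600 ≈ 1.2734e+5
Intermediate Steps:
I = -99749/77600 (I = 99749*(-1/77600) = -99749/77600 ≈ -1.2854)
(I + 6008*(-13)) + t = (-99749/77600 + 6008*(-13)) + 205446 = (-99749/77600 - 78104) + 205446 = -6060970149/77600 + 205446 = 9881639451/77600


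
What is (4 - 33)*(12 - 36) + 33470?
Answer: 34166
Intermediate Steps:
(4 - 33)*(12 - 36) + 33470 = -29*(-24) + 33470 = 696 + 33470 = 34166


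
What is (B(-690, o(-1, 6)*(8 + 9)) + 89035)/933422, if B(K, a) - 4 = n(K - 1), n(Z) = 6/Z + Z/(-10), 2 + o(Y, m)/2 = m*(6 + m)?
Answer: 615736911/6449946020 ≈ 0.095464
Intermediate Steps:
o(Y, m) = -4 + 2*m*(6 + m) (o(Y, m) = -4 + 2*(m*(6 + m)) = -4 + 2*m*(6 + m))
n(Z) = 6/Z - Z/10 (n(Z) = 6/Z + Z*(-⅒) = 6/Z - Z/10)
B(K, a) = 41/10 + 6/(-1 + K) - K/10 (B(K, a) = 4 + (6/(K - 1) - (K - 1)/10) = 4 + (6/(-1 + K) - (-1 + K)/10) = 4 + (6/(-1 + K) + (⅒ - K/10)) = 4 + (⅒ + 6/(-1 + K) - K/10) = 41/10 + 6/(-1 + K) - K/10)
(B(-690, o(-1, 6)*(8 + 9)) + 89035)/933422 = ((60 + (-1 - 690)*(41 - 1*(-690)))/(10*(-1 - 690)) + 89035)/933422 = ((⅒)*(60 - 691*(41 + 690))/(-691) + 89035)*(1/933422) = ((⅒)*(-1/691)*(60 - 691*731) + 89035)*(1/933422) = ((⅒)*(-1/691)*(60 - 505121) + 89035)*(1/933422) = ((⅒)*(-1/691)*(-505061) + 89035)*(1/933422) = (505061/6910 + 89035)*(1/933422) = (615736911/6910)*(1/933422) = 615736911/6449946020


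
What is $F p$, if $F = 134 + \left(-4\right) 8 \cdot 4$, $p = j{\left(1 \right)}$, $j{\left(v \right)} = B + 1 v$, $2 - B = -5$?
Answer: $48$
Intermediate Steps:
$B = 7$ ($B = 2 - -5 = 2 + 5 = 7$)
$j{\left(v \right)} = 7 + v$ ($j{\left(v \right)} = 7 + 1 v = 7 + v$)
$p = 8$ ($p = 7 + 1 = 8$)
$F = 6$ ($F = 134 - 128 = 6$)
$F p = 6 \cdot 8 = 48$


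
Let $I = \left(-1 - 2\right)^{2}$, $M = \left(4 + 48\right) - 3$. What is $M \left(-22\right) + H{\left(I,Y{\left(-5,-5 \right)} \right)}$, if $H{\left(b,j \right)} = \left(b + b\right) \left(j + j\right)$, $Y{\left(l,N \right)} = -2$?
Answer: $-1150$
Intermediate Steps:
$M = 49$ ($M = 52 - 3 = 49$)
$I = 9$ ($I = \left(-3\right)^{2} = 9$)
$H{\left(b,j \right)} = 4 b j$ ($H{\left(b,j \right)} = 2 b 2 j = 4 b j$)
$M \left(-22\right) + H{\left(I,Y{\left(-5,-5 \right)} \right)} = 49 \left(-22\right) + 4 \cdot 9 \left(-2\right) = -1078 - 72 = -1150$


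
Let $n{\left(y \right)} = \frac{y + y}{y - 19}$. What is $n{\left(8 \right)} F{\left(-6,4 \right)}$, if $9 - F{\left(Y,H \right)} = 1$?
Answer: $- \frac{128}{11} \approx -11.636$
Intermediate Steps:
$n{\left(y \right)} = \frac{2 y}{-19 + y}$
$F{\left(Y,H \right)} = 8$ ($F{\left(Y,H \right)} = 9 - 1 = 8$)
$n{\left(8 \right)} F{\left(-6,4 \right)} = 2 \cdot 8 \frac{1}{-19 + 8} \cdot 8 = 2 \cdot 8 \frac{1}{-11} \cdot 8 = 2 \cdot 8 \left(- \frac{1}{11}\right) 8 = \left(- \frac{16}{11}\right) 8 = - \frac{128}{11}$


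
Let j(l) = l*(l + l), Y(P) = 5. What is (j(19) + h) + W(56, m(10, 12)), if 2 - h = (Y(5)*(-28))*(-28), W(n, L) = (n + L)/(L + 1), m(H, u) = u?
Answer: -41480/13 ≈ -3190.8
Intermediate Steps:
j(l) = 2*l² (j(l) = l*(2*l) = 2*l²)
W(n, L) = (L + n)/(1 + L)
h = -3918 (h = 2 - 5*(-28)*(-28) = 2 - (-140)*(-28) = 2 - 1*3920 = 2 - 3920 = -3918)
(j(19) + h) + W(56, m(10, 12)) = (2*19² - 3918) + (12 + 56)/(1 + 12) = (2*361 - 3918) + 68/13 = (722 - 3918) + (1/13)*68 = -3196 + 68/13 = -41480/13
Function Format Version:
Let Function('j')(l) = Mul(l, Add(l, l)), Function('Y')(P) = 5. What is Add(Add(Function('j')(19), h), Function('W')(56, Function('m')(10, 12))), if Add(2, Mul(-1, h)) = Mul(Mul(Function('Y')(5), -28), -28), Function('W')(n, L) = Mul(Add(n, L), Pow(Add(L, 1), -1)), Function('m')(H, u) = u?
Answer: Rational(-41480, 13) ≈ -3190.8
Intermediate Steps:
Function('j')(l) = Mul(2, Pow(l, 2)) (Function('j')(l) = Mul(l, Mul(2, l)) = Mul(2, Pow(l, 2)))
Function('W')(n, L) = Mul(Pow(Add(1, L), -1), Add(L, n)) (Function('W')(n, L) = Mul(Add(L, n), Pow(Add(1, L), -1)) = Mul(Pow(Add(1, L), -1), Add(L, n)))
h = -3918 (h = Add(2, Mul(-1, Mul(Mul(5, -28), -28))) = Add(2, Mul(-1, Mul(-140, -28))) = Add(2, Mul(-1, 3920)) = Add(2, -3920) = -3918)
Add(Add(Function('j')(19), h), Function('W')(56, Function('m')(10, 12))) = Add(Add(Mul(2, Pow(19, 2)), -3918), Mul(Pow(Add(1, 12), -1), Add(12, 56))) = Add(Add(Mul(2, 361), -3918), Mul(Pow(13, -1), 68)) = Add(Add(722, -3918), Mul(Rational(1, 13), 68)) = Add(-3196, Rational(68, 13)) = Rational(-41480, 13)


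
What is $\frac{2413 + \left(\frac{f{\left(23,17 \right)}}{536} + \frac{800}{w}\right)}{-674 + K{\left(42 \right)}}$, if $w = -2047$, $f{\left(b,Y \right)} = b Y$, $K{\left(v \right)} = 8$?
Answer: $- \frac{2647895873}{730729872} \approx -3.6236$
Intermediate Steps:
$f{\left(b,Y \right)} = Y b$
$\frac{2413 + \left(\frac{f{\left(23,17 \right)}}{536} + \frac{800}{w}\right)}{-674 + K{\left(42 \right)}} = \frac{2413 + \left(\frac{17 \cdot 23}{536} + \frac{800}{-2047}\right)}{-674 + 8} = \frac{2413 + \left(391 \cdot \frac{1}{536} + 800 \left(- \frac{1}{2047}\right)\right)}{-666} = \left(2413 + \left(\frac{391}{536} - \frac{800}{2047}\right)\right) \left(- \frac{1}{666}\right) = \left(2413 + \frac{371577}{1097192}\right) \left(- \frac{1}{666}\right) = \frac{2647895873}{1097192} \left(- \frac{1}{666}\right) = - \frac{2647895873}{730729872}$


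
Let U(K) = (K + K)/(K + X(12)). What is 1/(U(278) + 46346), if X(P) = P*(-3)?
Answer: 121/5608144 ≈ 2.1576e-5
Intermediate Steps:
X(P) = -3*P
U(K) = 2*K/(-36 + K) (U(K) = (K + K)/(K - 3*12) = (2*K)/(K - 36) = (2*K)/(-36 + K) = 2*K/(-36 + K))
1/(U(278) + 46346) = 1/(2*278/(-36 + 278) + 46346) = 1/(2*278/242 + 46346) = 1/(2*278*(1/242) + 46346) = 1/(278/121 + 46346) = 1/(5608144/121) = 121/5608144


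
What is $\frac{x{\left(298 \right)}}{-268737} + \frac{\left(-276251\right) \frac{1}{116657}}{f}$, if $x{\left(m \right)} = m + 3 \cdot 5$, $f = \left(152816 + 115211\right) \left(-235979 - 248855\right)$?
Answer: $- \frac{677842363793583293}{581985067632269837466} \approx -0.0011647$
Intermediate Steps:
$f = -129948602518$ ($f = 268027 \left(-484834\right) = -129948602518$)
$x{\left(m \right)} = 15 + m$ ($x{\left(m \right)} = m + 15 = 15 + m$)
$\frac{x{\left(298 \right)}}{-268737} + \frac{\left(-276251\right) \frac{1}{116657}}{f} = \frac{15 + 298}{-268737} + \frac{\left(-276251\right) \frac{1}{116657}}{-129948602518} = 313 \left(- \frac{1}{268737}\right) + \left(-276251\right) \frac{1}{116657} \left(- \frac{1}{129948602518}\right) = - \frac{313}{268737} - - \frac{276251}{15159414123942326} = - \frac{313}{268737} + \frac{276251}{15159414123942326} = - \frac{677842363793583293}{581985067632269837466}$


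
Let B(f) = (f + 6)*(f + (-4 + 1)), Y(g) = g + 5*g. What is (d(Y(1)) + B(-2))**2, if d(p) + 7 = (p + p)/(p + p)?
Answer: 676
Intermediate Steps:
Y(g) = 6*g
d(p) = -6 (d(p) = -7 + (p + p)/(p + p) = -7 + (2*p)/((2*p)) = -7 + (2*p)*(1/(2*p)) = -7 + 1 = -6)
B(f) = (-3 + f)*(6 + f) (B(f) = (6 + f)*(f - 3) = (6 + f)*(-3 + f) = (-3 + f)*(6 + f))
(d(Y(1)) + B(-2))**2 = (-6 + (-18 + (-2)**2 + 3*(-2)))**2 = (-6 + (-18 + 4 - 6))**2 = (-6 - 20)**2 = (-26)**2 = 676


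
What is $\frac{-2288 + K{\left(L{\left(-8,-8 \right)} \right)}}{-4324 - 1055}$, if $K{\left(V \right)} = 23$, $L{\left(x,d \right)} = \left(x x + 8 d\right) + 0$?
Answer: $\frac{755}{1793} \approx 0.42108$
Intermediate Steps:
$L{\left(x,d \right)} = x^{2} + 8 d$ ($L{\left(x,d \right)} = \left(x^{2} + 8 d\right) + 0 = x^{2} + 8 d$)
$\frac{-2288 + K{\left(L{\left(-8,-8 \right)} \right)}}{-4324 - 1055} = \frac{-2288 + 23}{-4324 - 1055} = - \frac{2265}{-5379} = \left(-2265\right) \left(- \frac{1}{5379}\right) = \frac{755}{1793}$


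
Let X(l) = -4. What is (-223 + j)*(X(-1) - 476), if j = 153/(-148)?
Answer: 3978840/37 ≈ 1.0754e+5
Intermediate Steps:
j = -153/148 (j = 153*(-1/148) = -153/148 ≈ -1.0338)
(-223 + j)*(X(-1) - 476) = (-223 - 153/148)*(-4 - 476) = -33157/148*(-480) = 3978840/37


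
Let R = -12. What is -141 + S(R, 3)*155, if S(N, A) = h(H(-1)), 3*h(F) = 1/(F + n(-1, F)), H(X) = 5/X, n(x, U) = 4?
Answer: -578/3 ≈ -192.67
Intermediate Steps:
h(F) = 1/(3*(4 + F)) (h(F) = 1/(3*(F + 4)) = 1/(3*(4 + F)))
S(N, A) = -⅓ (S(N, A) = 1/(3*(4 + 5/(-1))) = 1/(3*(4 + 5*(-1))) = 1/(3*(4 - 5)) = (⅓)/(-1) = (⅓)*(-1) = -⅓)
-141 + S(R, 3)*155 = -141 - ⅓*155 = -141 - 155/3 = -578/3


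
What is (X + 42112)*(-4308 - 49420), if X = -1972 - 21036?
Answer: -1026419712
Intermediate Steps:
X = -23008
(X + 42112)*(-4308 - 49420) = (-23008 + 42112)*(-4308 - 49420) = 19104*(-53728) = -1026419712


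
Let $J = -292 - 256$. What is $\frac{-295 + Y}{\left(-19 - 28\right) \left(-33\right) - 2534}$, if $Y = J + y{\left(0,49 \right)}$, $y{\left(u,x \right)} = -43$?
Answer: $\frac{886}{983} \approx 0.90132$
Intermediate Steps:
$J = -548$
$Y = -591$ ($Y = -548 - 43 = -591$)
$\frac{-295 + Y}{\left(-19 - 28\right) \left(-33\right) - 2534} = \frac{-295 - 591}{\left(-19 - 28\right) \left(-33\right) - 2534} = - \frac{886}{\left(-47\right) \left(-33\right) - 2534} = - \frac{886}{1551 - 2534} = - \frac{886}{-983} = \left(-886\right) \left(- \frac{1}{983}\right) = \frac{886}{983}$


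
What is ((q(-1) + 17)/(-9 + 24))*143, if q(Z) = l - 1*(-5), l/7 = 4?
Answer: 1430/3 ≈ 476.67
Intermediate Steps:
l = 28 (l = 7*4 = 28)
q(Z) = 33 (q(Z) = 28 - 1*(-5) = 28 + 5 = 33)
((q(-1) + 17)/(-9 + 24))*143 = ((33 + 17)/(-9 + 24))*143 = (50/15)*143 = (50*(1/15))*143 = (10/3)*143 = 1430/3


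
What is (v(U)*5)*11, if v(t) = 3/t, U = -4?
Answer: -165/4 ≈ -41.250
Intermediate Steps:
(v(U)*5)*11 = ((3/(-4))*5)*11 = ((3*(-¼))*5)*11 = -¾*5*11 = -15/4*11 = -165/4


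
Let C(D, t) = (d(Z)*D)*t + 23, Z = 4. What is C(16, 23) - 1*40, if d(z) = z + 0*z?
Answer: 1455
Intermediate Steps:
d(z) = z (d(z) = z + 0 = z)
C(D, t) = 23 + 4*D*t (C(D, t) = (4*D)*t + 23 = 4*D*t + 23 = 23 + 4*D*t)
C(16, 23) - 1*40 = (23 + 4*16*23) - 1*40 = (23 + 1472) - 40 = 1495 - 40 = 1455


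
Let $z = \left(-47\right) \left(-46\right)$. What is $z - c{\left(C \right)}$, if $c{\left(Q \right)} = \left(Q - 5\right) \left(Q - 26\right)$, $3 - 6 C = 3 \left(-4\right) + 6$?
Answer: $\frac{8305}{4} \approx 2076.3$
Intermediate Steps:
$C = \frac{3}{2}$ ($C = \frac{1}{2} - \frac{3 \left(-4\right) + 6}{6} = \frac{1}{2} - \frac{-12 + 6}{6} = \frac{1}{2} - -1 = \frac{1}{2} + 1 = \frac{3}{2} \approx 1.5$)
$c{\left(Q \right)} = \left(-26 + Q\right) \left(-5 + Q\right)$ ($c{\left(Q \right)} = \left(-5 + Q\right) \left(-26 + Q\right) = \left(-26 + Q\right) \left(-5 + Q\right)$)
$z = 2162$
$z - c{\left(C \right)} = 2162 - \left(130 + \left(\frac{3}{2}\right)^{2} - \frac{93}{2}\right) = 2162 - \left(130 + \frac{9}{4} - \frac{93}{2}\right) = 2162 - \frac{343}{4} = \frac{8305}{4}$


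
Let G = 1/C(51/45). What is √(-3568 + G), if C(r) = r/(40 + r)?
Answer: 3*I*√113407/17 ≈ 59.428*I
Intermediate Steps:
C(r) = r/(40 + r)
G = 617/17 (G = 1/((51/45)/(40 + 51/45)) = 1/((51*(1/45))/(40 + 51*(1/45))) = 1/(17/(15*(40 + 17/15))) = 1/(17/(15*(617/15))) = 1/((17/15)*(15/617)) = 1/(17/617) = 617/17 ≈ 36.294)
√(-3568 + G) = √(-3568 + 617/17) = √(-60039/17) = 3*I*√113407/17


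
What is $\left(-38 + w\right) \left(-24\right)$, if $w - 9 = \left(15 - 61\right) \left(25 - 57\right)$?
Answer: $-34632$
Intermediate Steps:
$w = 1481$ ($w = 9 + \left(15 - 61\right) \left(25 - 57\right) = 9 - -1472 = 9 + 1472 = 1481$)
$\left(-38 + w\right) \left(-24\right) = \left(-38 + 1481\right) \left(-24\right) = 1443 \left(-24\right) = -34632$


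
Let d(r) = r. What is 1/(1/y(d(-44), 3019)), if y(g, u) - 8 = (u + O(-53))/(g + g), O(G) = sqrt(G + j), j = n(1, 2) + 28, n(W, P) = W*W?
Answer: -2315/88 - I*sqrt(6)/44 ≈ -26.307 - 0.05567*I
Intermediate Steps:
n(W, P) = W**2
j = 29 (j = 1**2 + 28 = 1 + 28 = 29)
O(G) = sqrt(29 + G) (O(G) = sqrt(G + 29) = sqrt(29 + G))
y(g, u) = 8 + (u + 2*I*sqrt(6))/(2*g) (y(g, u) = 8 + (u + sqrt(29 - 53))/(g + g) = 8 + (u + sqrt(-24))/((2*g)) = 8 + (u + 2*I*sqrt(6))*(1/(2*g)) = 8 + (u + 2*I*sqrt(6))/(2*g))
1/(1/y(d(-44), 3019)) = 1/(1/(((1/2)*3019 + 8*(-44) + I*sqrt(6))/(-44))) = 1/(1/(-(3019/2 - 352 + I*sqrt(6))/44)) = 1/(1/(-(2315/2 + I*sqrt(6))/44)) = 1/(1/(-2315/88 - I*sqrt(6)/44)) = -2315/88 - I*sqrt(6)/44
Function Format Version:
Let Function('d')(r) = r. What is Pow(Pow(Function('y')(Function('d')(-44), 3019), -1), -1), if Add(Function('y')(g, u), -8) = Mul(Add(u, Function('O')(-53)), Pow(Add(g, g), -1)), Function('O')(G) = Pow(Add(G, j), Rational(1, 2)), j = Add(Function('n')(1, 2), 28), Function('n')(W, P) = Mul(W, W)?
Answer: Add(Rational(-2315, 88), Mul(Rational(-1, 44), I, Pow(6, Rational(1, 2)))) ≈ Add(-26.307, Mul(-0.055670, I))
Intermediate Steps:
Function('n')(W, P) = Pow(W, 2)
j = 29 (j = Add(Pow(1, 2), 28) = Add(1, 28) = 29)
Function('O')(G) = Pow(Add(29, G), Rational(1, 2)) (Function('O')(G) = Pow(Add(G, 29), Rational(1, 2)) = Pow(Add(29, G), Rational(1, 2)))
Function('y')(g, u) = Add(8, Mul(Rational(1, 2), Pow(g, -1), Add(u, Mul(2, I, Pow(6, Rational(1, 2)))))) (Function('y')(g, u) = Add(8, Mul(Add(u, Pow(Add(29, -53), Rational(1, 2))), Pow(Add(g, g), -1))) = Add(8, Mul(Add(u, Pow(-24, Rational(1, 2))), Pow(Mul(2, g), -1))) = Add(8, Mul(Add(u, Mul(2, I, Pow(6, Rational(1, 2)))), Mul(Rational(1, 2), Pow(g, -1)))) = Add(8, Mul(Rational(1, 2), Pow(g, -1), Add(u, Mul(2, I, Pow(6, Rational(1, 2)))))))
Pow(Pow(Function('y')(Function('d')(-44), 3019), -1), -1) = Pow(Pow(Mul(Pow(-44, -1), Add(Mul(Rational(1, 2), 3019), Mul(8, -44), Mul(I, Pow(6, Rational(1, 2))))), -1), -1) = Pow(Pow(Mul(Rational(-1, 44), Add(Rational(3019, 2), -352, Mul(I, Pow(6, Rational(1, 2))))), -1), -1) = Pow(Pow(Mul(Rational(-1, 44), Add(Rational(2315, 2), Mul(I, Pow(6, Rational(1, 2))))), -1), -1) = Pow(Pow(Add(Rational(-2315, 88), Mul(Rational(-1, 44), I, Pow(6, Rational(1, 2)))), -1), -1) = Add(Rational(-2315, 88), Mul(Rational(-1, 44), I, Pow(6, Rational(1, 2))))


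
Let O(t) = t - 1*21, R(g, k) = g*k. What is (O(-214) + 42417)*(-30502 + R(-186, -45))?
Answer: -933572024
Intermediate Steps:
O(t) = -21 + t (O(t) = t - 21 = -21 + t)
(O(-214) + 42417)*(-30502 + R(-186, -45)) = ((-21 - 214) + 42417)*(-30502 - 186*(-45)) = (-235 + 42417)*(-30502 + 8370) = 42182*(-22132) = -933572024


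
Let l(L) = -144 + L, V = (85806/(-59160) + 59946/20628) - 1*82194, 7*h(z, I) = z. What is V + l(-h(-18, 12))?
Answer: -9768545504843/118645380 ≈ -82334.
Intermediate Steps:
h(z, I) = z/7
V = -1393109379749/16949340 (V = (85806*(-1/59160) + 59946*(1/20628)) - 82194 = (-14301/9860 + 9991/3438) - 82194 = 24672211/16949340 - 82194 = -1393109379749/16949340 ≈ -82193.)
V + l(-h(-18, 12)) = -1393109379749/16949340 + (-144 - (-18)/7) = -1393109379749/16949340 + (-144 - 1*(-18/7)) = -1393109379749/16949340 + (-144 + 18/7) = -1393109379749/16949340 - 990/7 = -9768545504843/118645380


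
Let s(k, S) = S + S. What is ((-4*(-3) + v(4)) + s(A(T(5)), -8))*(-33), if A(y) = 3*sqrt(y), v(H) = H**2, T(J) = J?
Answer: -396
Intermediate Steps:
s(k, S) = 2*S
((-4*(-3) + v(4)) + s(A(T(5)), -8))*(-33) = ((-4*(-3) + 4**2) + 2*(-8))*(-33) = ((12 + 16) - 16)*(-33) = (28 - 16)*(-33) = 12*(-33) = -396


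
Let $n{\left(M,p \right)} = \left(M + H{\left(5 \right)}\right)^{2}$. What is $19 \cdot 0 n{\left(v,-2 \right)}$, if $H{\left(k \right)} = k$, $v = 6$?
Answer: $0$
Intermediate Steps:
$n{\left(M,p \right)} = \left(5 + M\right)^{2}$ ($n{\left(M,p \right)} = \left(M + 5\right)^{2} = \left(5 + M\right)^{2}$)
$19 \cdot 0 n{\left(v,-2 \right)} = 19 \cdot 0 \left(5 + 6\right)^{2} = 0 \cdot 11^{2} = 0 \cdot 121 = 0$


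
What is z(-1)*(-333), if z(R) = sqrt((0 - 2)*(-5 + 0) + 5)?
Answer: -333*sqrt(15) ≈ -1289.7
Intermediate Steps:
z(R) = sqrt(15) (z(R) = sqrt(-2*(-5) + 5) = sqrt(10 + 5) = sqrt(15))
z(-1)*(-333) = sqrt(15)*(-333) = -333*sqrt(15)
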